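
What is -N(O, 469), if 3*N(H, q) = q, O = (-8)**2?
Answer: -469/3 ≈ -156.33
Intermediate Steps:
O = 64
N(H, q) = q/3
-N(O, 469) = -469/3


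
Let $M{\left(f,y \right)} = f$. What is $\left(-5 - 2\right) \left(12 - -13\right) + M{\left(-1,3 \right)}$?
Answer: $-176$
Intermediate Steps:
$\left(-5 - 2\right) \left(12 - -13\right) + M{\left(-1,3 \right)} = \left(-5 - 2\right) \left(12 - -13\right) - 1 = \left(-5 - 2\right) \left(12 + 13\right) - 1 = \left(-7\right) 25 - 1 = -175 - 1 = -176$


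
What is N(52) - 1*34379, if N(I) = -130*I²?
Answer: -385899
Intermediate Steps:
N(52) - 1*34379 = -130*52² - 1*34379 = -130*2704 - 34379 = -351520 - 34379 = -385899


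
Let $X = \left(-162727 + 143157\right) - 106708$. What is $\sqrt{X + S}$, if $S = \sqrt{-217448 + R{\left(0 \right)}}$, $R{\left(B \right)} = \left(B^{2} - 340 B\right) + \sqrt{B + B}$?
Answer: $\sqrt{-126278 + 2 i \sqrt{54362}} \approx 0.6561 + 355.36 i$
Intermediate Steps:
$R{\left(B \right)} = B^{2} - 340 B + \sqrt{2} \sqrt{B}$ ($R{\left(B \right)} = \left(B^{2} - 340 B\right) + \sqrt{2 B} = \left(B^{2} - 340 B\right) + \sqrt{2} \sqrt{B} = B^{2} - 340 B + \sqrt{2} \sqrt{B}$)
$S = 2 i \sqrt{54362}$ ($S = \sqrt{-217448 + \left(0^{2} - 0 + \sqrt{2} \sqrt{0}\right)} = \sqrt{-217448 + \left(0 + 0 + \sqrt{2} \cdot 0\right)} = \sqrt{-217448 + \left(0 + 0 + 0\right)} = \sqrt{-217448 + 0} = \sqrt{-217448} = 2 i \sqrt{54362} \approx 466.31 i$)
$X = -126278$ ($X = -19570 - 106708 = -126278$)
$\sqrt{X + S} = \sqrt{-126278 + 2 i \sqrt{54362}}$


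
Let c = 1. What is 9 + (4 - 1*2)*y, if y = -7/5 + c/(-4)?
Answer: 57/10 ≈ 5.7000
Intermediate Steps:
y = -33/20 (y = -7/5 + 1/(-4) = -7*1/5 + 1*(-1/4) = -7/5 - 1/4 = -33/20 ≈ -1.6500)
9 + (4 - 1*2)*y = 9 + (4 - 1*2)*(-33/20) = 9 + (4 - 2)*(-33/20) = 9 + 2*(-33/20) = 9 - 33/10 = 57/10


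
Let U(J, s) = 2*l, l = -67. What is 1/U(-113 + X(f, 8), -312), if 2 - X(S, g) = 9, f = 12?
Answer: -1/134 ≈ -0.0074627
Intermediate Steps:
X(S, g) = -7 (X(S, g) = 2 - 1*9 = 2 - 9 = -7)
U(J, s) = -134 (U(J, s) = 2*(-67) = -134)
1/U(-113 + X(f, 8), -312) = 1/(-134) = -1/134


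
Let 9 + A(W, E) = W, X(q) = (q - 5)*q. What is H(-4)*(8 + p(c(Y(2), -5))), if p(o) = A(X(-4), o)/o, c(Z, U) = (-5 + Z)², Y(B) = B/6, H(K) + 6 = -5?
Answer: -19921/196 ≈ -101.64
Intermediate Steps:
X(q) = q*(-5 + q) (X(q) = (-5 + q)*q = q*(-5 + q))
H(K) = -11 (H(K) = -6 - 5 = -11)
Y(B) = B/6 (Y(B) = B*(⅙) = B/6)
A(W, E) = -9 + W
p(o) = 27/o (p(o) = (-9 - 4*(-5 - 4))/o = (-9 - 4*(-9))/o = (-9 + 36)/o = 27/o)
H(-4)*(8 + p(c(Y(2), -5))) = -11*(8 + 27/((-5 + (⅙)*2)²)) = -11*(8 + 27/((-5 + ⅓)²)) = -11*(8 + 27/((-14/3)²)) = -11*(8 + 27/(196/9)) = -11*(8 + 27*(9/196)) = -11*(8 + 243/196) = -11*1811/196 = -19921/196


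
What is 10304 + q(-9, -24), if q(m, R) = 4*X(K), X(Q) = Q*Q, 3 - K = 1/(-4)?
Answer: 41385/4 ≈ 10346.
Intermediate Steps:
K = 13/4 (K = 3 - 1/(-4) = 3 - 1*(-¼) = 3 + ¼ = 13/4 ≈ 3.2500)
X(Q) = Q²
q(m, R) = 169/4 (q(m, R) = 4*(13/4)² = 4*(169/16) = 169/4)
10304 + q(-9, -24) = 10304 + 169/4 = 41385/4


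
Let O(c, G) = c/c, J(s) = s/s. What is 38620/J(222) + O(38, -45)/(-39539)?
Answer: 1526996179/39539 ≈ 38620.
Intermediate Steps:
J(s) = 1
O(c, G) = 1
38620/J(222) + O(38, -45)/(-39539) = 38620/1 + 1/(-39539) = 38620*1 + 1*(-1/39539) = 38620 - 1/39539 = 1526996179/39539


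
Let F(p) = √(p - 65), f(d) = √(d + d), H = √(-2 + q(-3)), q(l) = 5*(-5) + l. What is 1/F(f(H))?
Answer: (-65 + 2^(¾)*15^(¼)*√I)^(-½) ≈ 0.002357 - 0.12626*I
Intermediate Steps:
q(l) = -25 + l
H = I*√30 (H = √(-2 + (-25 - 3)) = √(-2 - 28) = √(-30) = I*√30 ≈ 5.4772*I)
f(d) = √2*√d (f(d) = √(2*d) = √2*√d)
F(p) = √(-65 + p)
1/F(f(H)) = 1/(√(-65 + √2*√(I*√30))) = 1/(√(-65 + √2*(30^(¼)*√I))) = 1/(√(-65 + 2^(¾)*15^(¼)*√I)) = (-65 + 2^(¾)*15^(¼)*√I)^(-½)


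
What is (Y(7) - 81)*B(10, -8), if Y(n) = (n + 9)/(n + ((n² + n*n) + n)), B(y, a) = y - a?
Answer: -10188/7 ≈ -1455.4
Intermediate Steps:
Y(n) = (9 + n)/(2*n + 2*n²) (Y(n) = (9 + n)/(n + ((n² + n²) + n)) = (9 + n)/(n + (2*n² + n)) = (9 + n)/(n + (n + 2*n²)) = (9 + n)/(2*n + 2*n²))
(Y(7) - 81)*B(10, -8) = ((½)*(9 + 7)/(7*(1 + 7)) - 81)*(10 - 1*(-8)) = ((½)*(⅐)*16/8 - 81)*(10 + 8) = ((½)*(⅐)*(⅛)*16 - 81)*18 = (⅐ - 81)*18 = -566/7*18 = -10188/7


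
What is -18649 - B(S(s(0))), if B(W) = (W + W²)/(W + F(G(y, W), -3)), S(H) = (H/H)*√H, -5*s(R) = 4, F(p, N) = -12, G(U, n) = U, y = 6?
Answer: 2*(-279736*I - 9325*√5)/(√5 + 30*I) ≈ -18649.0 + 0.069182*I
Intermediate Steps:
s(R) = -⅘ (s(R) = -⅕*4 = -⅘)
S(H) = √H (S(H) = 1*√H = √H)
B(W) = (W + W²)/(-12 + W) (B(W) = (W + W²)/(W - 12) = (W + W²)/(-12 + W))
-18649 - B(S(s(0))) = -18649 - √(-⅘)*(1 + √(-⅘))/(-12 + √(-⅘)) = -18649 - 2*I*√5/5*(1 + 2*I*√5/5)/(-12 + 2*I*√5/5) = -18649 - 2*I*√5*(1 + 2*I*√5/5)/(5*(-12 + 2*I*√5/5))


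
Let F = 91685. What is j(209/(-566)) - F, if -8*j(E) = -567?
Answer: -732913/8 ≈ -91614.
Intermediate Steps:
j(E) = 567/8 (j(E) = -1/8*(-567) = 567/8)
j(209/(-566)) - F = 567/8 - 1*91685 = 567/8 - 91685 = -732913/8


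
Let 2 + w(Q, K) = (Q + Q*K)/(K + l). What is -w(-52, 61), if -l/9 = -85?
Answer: 2438/413 ≈ 5.9031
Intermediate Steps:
l = 765 (l = -9*(-85) = 765)
w(Q, K) = -2 + (Q + K*Q)/(765 + K) (w(Q, K) = -2 + (Q + Q*K)/(K + 765) = -2 + (Q + K*Q)/(765 + K))
-w(-52, 61) = -(-1530 - 52 - 2*61 + 61*(-52))/(765 + 61) = -(-1530 - 52 - 122 - 3172)/826 = -(-4876)/826 = -1*(-2438/413) = 2438/413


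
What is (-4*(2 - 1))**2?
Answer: 16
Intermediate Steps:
(-4*(2 - 1))**2 = (-4*1)**2 = (-4)**2 = 16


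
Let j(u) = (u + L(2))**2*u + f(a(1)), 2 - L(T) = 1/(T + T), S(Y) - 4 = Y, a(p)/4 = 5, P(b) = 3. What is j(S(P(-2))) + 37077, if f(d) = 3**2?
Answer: 601951/16 ≈ 37622.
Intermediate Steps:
a(p) = 20 (a(p) = 4*5 = 20)
S(Y) = 4 + Y
f(d) = 9
L(T) = 2 - 1/(2*T) (L(T) = 2 - 1/(T + T) = 2 - 1/(2*T))
j(u) = 9 + u*(7/4 + u)**2 (j(u) = (u + (2 - 1/2/2))**2*u + 9 = (u + (2 - 1/2*1/2))**2*u + 9 = (u + (2 - 1/4))**2*u + 9 = (u + 7/4)**2*u + 9 = (7/4 + u)**2*u + 9 = u*(7/4 + u)**2 + 9 = 9 + u*(7/4 + u)**2)
j(S(P(-2))) + 37077 = (9 + (4 + 3)*(7 + 4*(4 + 3))**2/16) + 37077 = (9 + (1/16)*7*(7 + 4*7)**2) + 37077 = (9 + (1/16)*7*(7 + 28)**2) + 37077 = (9 + (1/16)*7*35**2) + 37077 = (9 + (1/16)*7*1225) + 37077 = (9 + 8575/16) + 37077 = 8719/16 + 37077 = 601951/16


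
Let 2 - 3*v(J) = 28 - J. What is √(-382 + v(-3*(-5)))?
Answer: I*√3471/3 ≈ 19.638*I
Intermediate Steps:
v(J) = -26/3 + J/3 (v(J) = ⅔ - (28 - J)/3 = ⅔ + (-28/3 + J/3) = -26/3 + J/3)
√(-382 + v(-3*(-5))) = √(-382 + (-26/3 + (-3*(-5))/3)) = √(-382 + (-26/3 + (⅓)*15)) = √(-382 + (-26/3 + 5)) = √(-382 - 11/3) = √(-1157/3) = I*√3471/3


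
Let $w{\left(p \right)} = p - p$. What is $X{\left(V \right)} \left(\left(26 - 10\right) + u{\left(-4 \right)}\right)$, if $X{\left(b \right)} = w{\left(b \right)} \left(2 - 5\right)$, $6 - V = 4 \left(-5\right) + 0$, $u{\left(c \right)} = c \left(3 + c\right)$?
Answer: $0$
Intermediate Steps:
$w{\left(p \right)} = 0$
$V = 26$ ($V = 6 - \left(4 \left(-5\right) + 0\right) = 6 - \left(-20 + 0\right) = 6 - -20 = 6 + 20 = 26$)
$X{\left(b \right)} = 0$ ($X{\left(b \right)} = 0 \left(2 - 5\right) = 0 \left(-3\right) = 0$)
$X{\left(V \right)} \left(\left(26 - 10\right) + u{\left(-4 \right)}\right) = 0 \left(\left(26 - 10\right) - 4 \left(3 - 4\right)\right) = 0 \left(16 - -4\right) = 0 \left(16 + 4\right) = 0 \cdot 20 = 0$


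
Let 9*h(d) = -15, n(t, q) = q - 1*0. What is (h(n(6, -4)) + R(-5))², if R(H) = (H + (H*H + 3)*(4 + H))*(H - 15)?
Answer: 3900625/9 ≈ 4.3340e+5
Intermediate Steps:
n(t, q) = q (n(t, q) = q + 0 = q)
h(d) = -5/3 (h(d) = (⅑)*(-15) = -5/3)
R(H) = (-15 + H)*(H + (3 + H²)*(4 + H)) (R(H) = (H + (H² + 3)*(4 + H))*(-15 + H) = (H + (3 + H²)*(4 + H))*(-15 + H) = (-15 + H)*(H + (3 + H²)*(4 + H)))
(h(n(6, -4)) + R(-5))² = (-5/3 + (-180 + (-5)⁴ - 56*(-5)² - 48*(-5) - 11*(-5)³))² = (-5/3 + (-180 + 625 - 56*25 + 240 - 11*(-125)))² = (-5/3 + (-180 + 625 - 1400 + 240 + 1375))² = (-5/3 + 660)² = (1975/3)² = 3900625/9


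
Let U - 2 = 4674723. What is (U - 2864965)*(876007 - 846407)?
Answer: 53568896000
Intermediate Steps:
U = 4674725 (U = 2 + 4674723 = 4674725)
(U - 2864965)*(876007 - 846407) = (4674725 - 2864965)*(876007 - 846407) = 1809760*29600 = 53568896000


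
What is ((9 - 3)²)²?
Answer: 1296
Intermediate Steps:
((9 - 3)²)² = (6²)² = 36² = 1296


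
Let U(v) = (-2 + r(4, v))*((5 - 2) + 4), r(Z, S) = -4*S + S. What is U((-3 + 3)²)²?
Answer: 196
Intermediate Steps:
r(Z, S) = -3*S
U(v) = -14 - 21*v (U(v) = (-2 - 3*v)*((5 - 2) + 4) = (-2 - 3*v)*(3 + 4) = (-2 - 3*v)*7 = -14 - 21*v)
U((-3 + 3)²)² = (-14 - 21*(-3 + 3)²)² = (-14 - 21*0²)² = (-14 - 21*0)² = (-14 + 0)² = (-14)² = 196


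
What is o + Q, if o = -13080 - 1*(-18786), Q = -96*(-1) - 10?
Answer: 5792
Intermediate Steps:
Q = 86 (Q = 96 - 10 = 86)
o = 5706 (o = -13080 + 18786 = 5706)
o + Q = 5706 + 86 = 5792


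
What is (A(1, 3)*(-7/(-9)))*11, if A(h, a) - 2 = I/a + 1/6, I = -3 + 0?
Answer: 539/54 ≈ 9.9815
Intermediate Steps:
I = -3
A(h, a) = 13/6 - 3/a (A(h, a) = 2 + (-3/a + 1/6) = 2 + (-3/a + 1*(⅙)) = 2 + (-3/a + ⅙) = 2 + (⅙ - 3/a) = 13/6 - 3/a)
(A(1, 3)*(-7/(-9)))*11 = ((13/6 - 3/3)*(-7/(-9)))*11 = ((13/6 - 3*⅓)*(-7*(-⅑)))*11 = ((13/6 - 1)*(7/9))*11 = ((7/6)*(7/9))*11 = (49/54)*11 = 539/54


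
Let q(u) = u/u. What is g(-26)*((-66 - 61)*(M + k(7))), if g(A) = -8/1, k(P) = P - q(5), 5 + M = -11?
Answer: -10160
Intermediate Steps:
M = -16 (M = -5 - 11 = -16)
q(u) = 1
k(P) = -1 + P (k(P) = P - 1*1 = P - 1 = -1 + P)
g(A) = -8 (g(A) = -8*1 = -8)
g(-26)*((-66 - 61)*(M + k(7))) = -8*(-66 - 61)*(-16 + (-1 + 7)) = -(-1016)*(-16 + 6) = -(-1016)*(-10) = -8*1270 = -10160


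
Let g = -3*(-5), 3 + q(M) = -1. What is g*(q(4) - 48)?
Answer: -780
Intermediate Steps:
q(M) = -4 (q(M) = -3 - 1 = -4)
g = 15
g*(q(4) - 48) = 15*(-4 - 48) = 15*(-52) = -780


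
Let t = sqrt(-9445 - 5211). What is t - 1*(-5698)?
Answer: 5698 + 8*I*sqrt(229) ≈ 5698.0 + 121.06*I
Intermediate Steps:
t = 8*I*sqrt(229) (t = sqrt(-14656) = 8*I*sqrt(229) ≈ 121.06*I)
t - 1*(-5698) = 8*I*sqrt(229) - 1*(-5698) = 8*I*sqrt(229) + 5698 = 5698 + 8*I*sqrt(229)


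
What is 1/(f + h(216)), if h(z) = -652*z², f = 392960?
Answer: -1/30026752 ≈ -3.3304e-8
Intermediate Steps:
1/(f + h(216)) = 1/(392960 - 652*216²) = 1/(392960 - 652*46656) = 1/(392960 - 30419712) = 1/(-30026752) = -1/30026752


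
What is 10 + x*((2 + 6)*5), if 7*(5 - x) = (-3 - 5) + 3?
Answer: 1670/7 ≈ 238.57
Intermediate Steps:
x = 40/7 (x = 5 - ((-3 - 5) + 3)/7 = 5 - (-8 + 3)/7 = 5 - ⅐*(-5) = 5 + 5/7 = 40/7 ≈ 5.7143)
10 + x*((2 + 6)*5) = 10 + 40*((2 + 6)*5)/7 = 10 + 40*(8*5)/7 = 10 + (40/7)*40 = 10 + 1600/7 = 1670/7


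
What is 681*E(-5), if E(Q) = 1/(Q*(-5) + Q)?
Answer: 681/20 ≈ 34.050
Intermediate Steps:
E(Q) = -1/(4*Q) (E(Q) = 1/(-5*Q + Q) = 1/(-4*Q) = -1/(4*Q))
681*E(-5) = 681*(-1/4/(-5)) = 681*(-1/4*(-1/5)) = 681*(1/20) = 681/20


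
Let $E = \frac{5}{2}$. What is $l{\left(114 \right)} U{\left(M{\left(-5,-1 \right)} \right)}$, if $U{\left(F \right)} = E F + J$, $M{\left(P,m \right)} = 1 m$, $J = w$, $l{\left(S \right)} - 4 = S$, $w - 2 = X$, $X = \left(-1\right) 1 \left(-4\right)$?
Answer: $413$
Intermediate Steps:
$X = 4$ ($X = \left(-1\right) \left(-4\right) = 4$)
$w = 6$ ($w = 2 + 4 = 6$)
$l{\left(S \right)} = 4 + S$
$J = 6$
$M{\left(P,m \right)} = m$
$E = \frac{5}{2}$ ($E = 5 \cdot \frac{1}{2} = \frac{5}{2} \approx 2.5$)
$U{\left(F \right)} = 6 + \frac{5 F}{2}$ ($U{\left(F \right)} = \frac{5 F}{2} + 6 = 6 + \frac{5 F}{2}$)
$l{\left(114 \right)} U{\left(M{\left(-5,-1 \right)} \right)} = \left(4 + 114\right) \left(6 + \frac{5}{2} \left(-1\right)\right) = 118 \left(6 - \frac{5}{2}\right) = 118 \cdot \frac{7}{2} = 413$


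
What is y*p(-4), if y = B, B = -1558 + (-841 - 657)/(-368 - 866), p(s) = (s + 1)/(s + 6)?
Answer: 2881611/1234 ≈ 2335.2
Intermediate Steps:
p(s) = (1 + s)/(6 + s)
B = -960537/617 (B = -1558 - 1498/(-1234) = -1558 - 1498*(-1/1234) = -1558 + 749/617 = -960537/617 ≈ -1556.8)
y = -960537/617 ≈ -1556.8
y*p(-4) = -960537*(1 - 4)/(617*(6 - 4)) = -960537*(-3)/(617*2) = -960537*(-3)/1234 = -960537/617*(-3/2) = 2881611/1234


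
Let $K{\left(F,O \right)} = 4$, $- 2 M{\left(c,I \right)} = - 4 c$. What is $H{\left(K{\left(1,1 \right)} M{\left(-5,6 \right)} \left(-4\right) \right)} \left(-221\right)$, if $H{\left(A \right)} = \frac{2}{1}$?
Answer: $-442$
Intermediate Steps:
$M{\left(c,I \right)} = 2 c$ ($M{\left(c,I \right)} = - \frac{\left(-4\right) c}{2} = 2 c$)
$H{\left(A \right)} = 2$ ($H{\left(A \right)} = 2 \cdot 1 = 2$)
$H{\left(K{\left(1,1 \right)} M{\left(-5,6 \right)} \left(-4\right) \right)} \left(-221\right) = 2 \left(-221\right) = -442$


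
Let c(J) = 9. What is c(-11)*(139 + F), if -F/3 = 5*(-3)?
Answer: 1656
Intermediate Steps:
F = 45 (F = -15*(-3) = -3*(-15) = 45)
c(-11)*(139 + F) = 9*(139 + 45) = 9*184 = 1656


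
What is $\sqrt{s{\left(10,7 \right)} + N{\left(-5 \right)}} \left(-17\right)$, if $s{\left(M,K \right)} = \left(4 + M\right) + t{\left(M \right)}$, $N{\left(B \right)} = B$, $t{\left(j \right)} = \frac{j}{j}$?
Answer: $- 17 \sqrt{10} \approx -53.759$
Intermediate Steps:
$t{\left(j \right)} = 1$
$s{\left(M,K \right)} = 5 + M$ ($s{\left(M,K \right)} = \left(4 + M\right) + 1 = 5 + M$)
$\sqrt{s{\left(10,7 \right)} + N{\left(-5 \right)}} \left(-17\right) = \sqrt{\left(5 + 10\right) - 5} \left(-17\right) = \sqrt{15 - 5} \left(-17\right) = \sqrt{10} \left(-17\right) = - 17 \sqrt{10}$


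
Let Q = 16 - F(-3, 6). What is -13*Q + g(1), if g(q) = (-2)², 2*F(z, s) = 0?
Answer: -204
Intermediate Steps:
F(z, s) = 0 (F(z, s) = (½)*0 = 0)
Q = 16 (Q = 16 - 1*0 = 16 + 0 = 16)
g(q) = 4
-13*Q + g(1) = -13*16 + 4 = -208 + 4 = -204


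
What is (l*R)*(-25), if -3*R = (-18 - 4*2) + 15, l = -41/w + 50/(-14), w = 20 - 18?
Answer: 92675/42 ≈ 2206.5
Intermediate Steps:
w = 2
l = -337/14 (l = -41/2 + 50/(-14) = -41*½ + 50*(-1/14) = -41/2 - 25/7 = -337/14 ≈ -24.071)
R = 11/3 (R = -((-18 - 4*2) + 15)/3 = -((-18 - 8) + 15)/3 = -(-26 + 15)/3 = -⅓*(-11) = 11/3 ≈ 3.6667)
(l*R)*(-25) = -337/14*11/3*(-25) = -3707/42*(-25) = 92675/42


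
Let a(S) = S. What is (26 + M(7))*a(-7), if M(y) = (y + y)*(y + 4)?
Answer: -1260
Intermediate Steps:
M(y) = 2*y*(4 + y) (M(y) = (2*y)*(4 + y) = 2*y*(4 + y))
(26 + M(7))*a(-7) = (26 + 2*7*(4 + 7))*(-7) = (26 + 2*7*11)*(-7) = (26 + 154)*(-7) = 180*(-7) = -1260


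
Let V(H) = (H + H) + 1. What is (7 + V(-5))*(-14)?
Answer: 28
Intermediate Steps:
V(H) = 1 + 2*H (V(H) = 2*H + 1 = 1 + 2*H)
(7 + V(-5))*(-14) = (7 + (1 + 2*(-5)))*(-14) = (7 + (1 - 10))*(-14) = (7 - 9)*(-14) = -2*(-14) = 28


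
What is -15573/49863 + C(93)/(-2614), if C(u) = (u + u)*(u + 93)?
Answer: -294294695/21723647 ≈ -13.547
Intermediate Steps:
C(u) = 2*u*(93 + u) (C(u) = (2*u)*(93 + u) = 2*u*(93 + u))
-15573/49863 + C(93)/(-2614) = -15573/49863 + (2*93*(93 + 93))/(-2614) = -15573*1/49863 + (2*93*186)*(-1/2614) = -5191/16621 + 34596*(-1/2614) = -5191/16621 - 17298/1307 = -294294695/21723647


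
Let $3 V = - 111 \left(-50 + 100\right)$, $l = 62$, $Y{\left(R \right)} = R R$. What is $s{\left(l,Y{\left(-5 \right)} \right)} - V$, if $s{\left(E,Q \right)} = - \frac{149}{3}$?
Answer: $\frac{5401}{3} \approx 1800.3$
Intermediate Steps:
$Y{\left(R \right)} = R^{2}$
$s{\left(E,Q \right)} = - \frac{149}{3}$ ($s{\left(E,Q \right)} = \left(-149\right) \frac{1}{3} = - \frac{149}{3}$)
$V = -1850$ ($V = \frac{\left(-111\right) \left(-50 + 100\right)}{3} = \frac{\left(-111\right) 50}{3} = \frac{1}{3} \left(-5550\right) = -1850$)
$s{\left(l,Y{\left(-5 \right)} \right)} - V = - \frac{149}{3} - -1850 = - \frac{149}{3} + 1850 = \frac{5401}{3}$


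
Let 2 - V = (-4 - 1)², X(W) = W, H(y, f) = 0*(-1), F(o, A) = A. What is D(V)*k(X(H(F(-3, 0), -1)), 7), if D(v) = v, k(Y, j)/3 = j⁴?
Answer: -165669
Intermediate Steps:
H(y, f) = 0
V = -23 (V = 2 - (-4 - 1)² = 2 - 1*(-5)² = 2 - 1*25 = 2 - 25 = -23)
k(Y, j) = 3*j⁴
D(V)*k(X(H(F(-3, 0), -1)), 7) = -69*7⁴ = -69*2401 = -23*7203 = -165669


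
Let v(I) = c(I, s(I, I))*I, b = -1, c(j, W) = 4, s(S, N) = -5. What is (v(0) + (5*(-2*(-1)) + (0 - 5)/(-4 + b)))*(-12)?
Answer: -132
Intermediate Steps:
v(I) = 4*I
(v(0) + (5*(-2*(-1)) + (0 - 5)/(-4 + b)))*(-12) = (4*0 + (5*(-2*(-1)) + (0 - 5)/(-4 - 1)))*(-12) = (0 + (5*2 - 5/(-5)))*(-12) = (0 + (10 - 5*(-1/5)))*(-12) = (0 + (10 + 1))*(-12) = (0 + 11)*(-12) = 11*(-12) = -132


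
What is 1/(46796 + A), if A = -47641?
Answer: -1/845 ≈ -0.0011834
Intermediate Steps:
1/(46796 + A) = 1/(46796 - 47641) = 1/(-845) = -1/845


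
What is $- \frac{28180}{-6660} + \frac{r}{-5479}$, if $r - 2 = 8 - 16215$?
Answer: $\frac{13116176}{1824507} \approx 7.1889$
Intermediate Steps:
$r = -16205$ ($r = 2 + \left(8 - 16215\right) = 2 - 16207 = -16205$)
$- \frac{28180}{-6660} + \frac{r}{-5479} = - \frac{28180}{-6660} - \frac{16205}{-5479} = \left(-28180\right) \left(- \frac{1}{6660}\right) - - \frac{16205}{5479} = \frac{1409}{333} + \frac{16205}{5479} = \frac{13116176}{1824507}$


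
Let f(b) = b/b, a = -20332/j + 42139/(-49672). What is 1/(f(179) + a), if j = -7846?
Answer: 194863256/534517511 ≈ 0.36456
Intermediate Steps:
a = 339654255/194863256 (a = -20332/(-7846) + 42139/(-49672) = -20332*(-1/7846) + 42139*(-1/49672) = 10166/3923 - 42139/49672 = 339654255/194863256 ≈ 1.7430)
f(b) = 1
1/(f(179) + a) = 1/(1 + 339654255/194863256) = 1/(534517511/194863256) = 194863256/534517511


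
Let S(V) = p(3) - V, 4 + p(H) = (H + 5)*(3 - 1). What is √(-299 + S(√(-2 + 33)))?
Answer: √(-287 - √31) ≈ 17.105*I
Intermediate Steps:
p(H) = 6 + 2*H (p(H) = -4 + (H + 5)*(3 - 1) = -4 + (5 + H)*2 = -4 + (10 + 2*H) = 6 + 2*H)
S(V) = 12 - V (S(V) = (6 + 2*3) - V = (6 + 6) - V = 12 - V)
√(-299 + S(√(-2 + 33))) = √(-299 + (12 - √(-2 + 33))) = √(-299 + (12 - √31)) = √(-287 - √31)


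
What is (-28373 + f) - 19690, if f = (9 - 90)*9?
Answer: -48792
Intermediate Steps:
f = -729 (f = -81*9 = -729)
(-28373 + f) - 19690 = (-28373 - 729) - 19690 = -29102 - 19690 = -48792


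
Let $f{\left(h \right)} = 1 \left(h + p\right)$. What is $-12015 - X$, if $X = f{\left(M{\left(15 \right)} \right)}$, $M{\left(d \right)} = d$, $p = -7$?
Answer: $-12023$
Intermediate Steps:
$f{\left(h \right)} = -7 + h$ ($f{\left(h \right)} = 1 \left(h - 7\right) = 1 \left(-7 + h\right) = -7 + h$)
$X = 8$ ($X = -7 + 15 = 8$)
$-12015 - X = -12015 - 8 = -12023$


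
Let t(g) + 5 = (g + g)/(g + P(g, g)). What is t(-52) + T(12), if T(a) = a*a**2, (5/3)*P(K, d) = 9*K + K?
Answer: 12063/7 ≈ 1723.3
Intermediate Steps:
P(K, d) = 6*K (P(K, d) = 3*(9*K + K)/5 = 3*(10*K)/5 = 6*K)
T(a) = a**3
t(g) = -33/7 (t(g) = -5 + (g + g)/(g + 6*g) = -5 + (2*g)/((7*g)) = -5 + (2*g)*(1/(7*g)) = -5 + 2/7 = -33/7)
t(-52) + T(12) = -33/7 + 12**3 = -33/7 + 1728 = 12063/7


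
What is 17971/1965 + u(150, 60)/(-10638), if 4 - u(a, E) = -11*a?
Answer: 31320898/3483945 ≈ 8.9901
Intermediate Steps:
u(a, E) = 4 + 11*a (u(a, E) = 4 - (-11)*a = 4 + 11*a)
17971/1965 + u(150, 60)/(-10638) = 17971/1965 + (4 + 11*150)/(-10638) = 17971*(1/1965) + (4 + 1650)*(-1/10638) = 17971/1965 + 1654*(-1/10638) = 17971/1965 - 827/5319 = 31320898/3483945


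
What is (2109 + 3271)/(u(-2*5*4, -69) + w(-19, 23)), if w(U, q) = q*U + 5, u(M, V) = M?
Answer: -1345/118 ≈ -11.398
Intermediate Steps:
w(U, q) = 5 + U*q (w(U, q) = U*q + 5 = 5 + U*q)
(2109 + 3271)/(u(-2*5*4, -69) + w(-19, 23)) = (2109 + 3271)/(-2*5*4 + (5 - 19*23)) = 5380/(-10*4 + (5 - 437)) = 5380/(-40 - 432) = 5380/(-472) = 5380*(-1/472) = -1345/118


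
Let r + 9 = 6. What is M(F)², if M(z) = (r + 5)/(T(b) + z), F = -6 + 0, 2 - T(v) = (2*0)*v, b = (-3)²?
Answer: ¼ ≈ 0.25000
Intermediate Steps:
r = -3 (r = -9 + 6 = -3)
b = 9
T(v) = 2 (T(v) = 2 - 2*0*v = 2 - 0*v = 2 - 1*0 = 2 + 0 = 2)
F = -6
M(z) = 2/(2 + z) (M(z) = (-3 + 5)/(2 + z) = 2/(2 + z))
M(F)² = (2/(2 - 6))² = (2/(-4))² = (2*(-¼))² = (-½)² = ¼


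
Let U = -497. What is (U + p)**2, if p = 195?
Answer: 91204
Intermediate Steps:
(U + p)**2 = (-497 + 195)**2 = (-302)**2 = 91204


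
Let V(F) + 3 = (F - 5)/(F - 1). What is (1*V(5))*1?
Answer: -3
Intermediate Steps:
V(F) = -3 + (-5 + F)/(-1 + F) (V(F) = -3 + (F - 5)/(F - 1) = -3 + (-5 + F)/(-1 + F))
(1*V(5))*1 = (1*(2*(-1 - 1*5)/(-1 + 5)))*1 = (1*(2*(-1 - 5)/4))*1 = (1*(2*(1/4)*(-6)))*1 = (1*(-3))*1 = -3*1 = -3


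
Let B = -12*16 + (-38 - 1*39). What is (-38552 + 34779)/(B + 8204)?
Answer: -3773/7935 ≈ -0.47549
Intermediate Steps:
B = -269 (B = -192 + (-38 - 39) = -192 - 77 = -269)
(-38552 + 34779)/(B + 8204) = (-38552 + 34779)/(-269 + 8204) = -3773/7935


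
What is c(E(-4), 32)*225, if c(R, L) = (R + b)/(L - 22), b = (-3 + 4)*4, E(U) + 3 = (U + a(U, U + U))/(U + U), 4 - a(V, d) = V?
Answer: 45/4 ≈ 11.250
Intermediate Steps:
a(V, d) = 4 - V
E(U) = -3 + 2/U (E(U) = -3 + (U + (4 - U))/(U + U) = -3 + 4/((2*U)) = -3 + 4*(1/(2*U)) = -3 + 2/U)
b = 4 (b = 1*4 = 4)
c(R, L) = (4 + R)/(-22 + L) (c(R, L) = (R + 4)/(L - 22) = (4 + R)/(-22 + L))
c(E(-4), 32)*225 = ((4 + (-3 + 2/(-4)))/(-22 + 32))*225 = ((4 + (-3 + 2*(-1/4)))/10)*225 = ((4 + (-3 - 1/2))/10)*225 = ((4 - 7/2)/10)*225 = ((1/10)*(1/2))*225 = (1/20)*225 = 45/4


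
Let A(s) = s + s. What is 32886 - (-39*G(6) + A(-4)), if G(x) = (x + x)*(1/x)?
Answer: 32972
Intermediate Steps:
G(x) = 2 (G(x) = (2*x)/x = 2)
A(s) = 2*s
32886 - (-39*G(6) + A(-4)) = 32886 - (-39*2 + 2*(-4)) = 32886 - (-78 - 8) = 32886 - 1*(-86) = 32886 + 86 = 32972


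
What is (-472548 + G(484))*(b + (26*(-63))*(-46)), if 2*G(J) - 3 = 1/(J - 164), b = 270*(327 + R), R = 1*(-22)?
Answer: -23846284067391/320 ≈ -7.4520e+10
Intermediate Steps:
R = -22
b = 82350 (b = 270*(327 - 22) = 270*305 = 82350)
G(J) = 3/2 + 1/(2*(-164 + J)) (G(J) = 3/2 + 1/(2*(J - 164)) = 3/2 + 1/(2*(-164 + J)))
(-472548 + G(484))*(b + (26*(-63))*(-46)) = (-472548 + (-491 + 3*484)/(2*(-164 + 484)))*(82350 + (26*(-63))*(-46)) = (-472548 + (½)*(-491 + 1452)/320)*(82350 - 1638*(-46)) = (-472548 + (½)*(1/320)*961)*(82350 + 75348) = (-472548 + 961/640)*157698 = -302429759/640*157698 = -23846284067391/320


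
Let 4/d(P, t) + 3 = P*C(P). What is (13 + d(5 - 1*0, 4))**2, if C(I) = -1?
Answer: 625/4 ≈ 156.25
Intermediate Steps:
d(P, t) = 4/(-3 - P) (d(P, t) = 4/(-3 + P*(-1)) = 4/(-3 - P))
(13 + d(5 - 1*0, 4))**2 = (13 + 4/(-3 - (5 - 1*0)))**2 = (13 + 4/(-3 - (5 + 0)))**2 = (13 + 4/(-3 - 1*5))**2 = (13 + 4/(-3 - 5))**2 = (13 + 4/(-8))**2 = (13 + 4*(-1/8))**2 = (13 - 1/2)**2 = (25/2)**2 = 625/4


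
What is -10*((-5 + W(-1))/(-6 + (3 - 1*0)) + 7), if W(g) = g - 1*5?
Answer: -320/3 ≈ -106.67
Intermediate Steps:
W(g) = -5 + g (W(g) = g - 5 = -5 + g)
-10*((-5 + W(-1))/(-6 + (3 - 1*0)) + 7) = -10*((-5 + (-5 - 1))/(-6 + (3 - 1*0)) + 7) = -10*((-5 - 6)/(-6 + (3 + 0)) + 7) = -10*(-11/(-6 + 3) + 7) = -10*(-11/(-3) + 7) = -10*(-11*(-⅓) + 7) = -10*(11/3 + 7) = -10*32/3 = -320/3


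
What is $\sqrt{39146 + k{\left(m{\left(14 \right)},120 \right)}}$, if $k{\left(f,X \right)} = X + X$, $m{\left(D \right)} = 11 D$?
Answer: $\sqrt{39386} \approx 198.46$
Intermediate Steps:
$k{\left(f,X \right)} = 2 X$
$\sqrt{39146 + k{\left(m{\left(14 \right)},120 \right)}} = \sqrt{39146 + 2 \cdot 120} = \sqrt{39146 + 240} = \sqrt{39386}$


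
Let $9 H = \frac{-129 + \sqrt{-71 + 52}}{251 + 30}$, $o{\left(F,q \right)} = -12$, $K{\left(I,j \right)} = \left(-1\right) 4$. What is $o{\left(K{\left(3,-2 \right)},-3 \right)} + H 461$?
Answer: $- \frac{29939}{843} + \frac{461 i \sqrt{19}}{2529} \approx -35.515 + 0.79456 i$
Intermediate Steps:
$K{\left(I,j \right)} = -4$
$H = - \frac{43}{843} + \frac{i \sqrt{19}}{2529}$ ($H = \frac{\left(-129 + \sqrt{-71 + 52}\right) \frac{1}{251 + 30}}{9} = \frac{\left(-129 + \sqrt{-19}\right) \frac{1}{281}}{9} = \frac{\left(-129 + i \sqrt{19}\right) \frac{1}{281}}{9} = \frac{- \frac{129}{281} + \frac{i \sqrt{19}}{281}}{9} = - \frac{43}{843} + \frac{i \sqrt{19}}{2529} \approx -0.051008 + 0.0017236 i$)
$o{\left(K{\left(3,-2 \right)},-3 \right)} + H 461 = -12 + \left(- \frac{43}{843} + \frac{i \sqrt{19}}{2529}\right) 461 = -12 - \left(\frac{19823}{843} - \frac{461 i \sqrt{19}}{2529}\right) = - \frac{29939}{843} + \frac{461 i \sqrt{19}}{2529}$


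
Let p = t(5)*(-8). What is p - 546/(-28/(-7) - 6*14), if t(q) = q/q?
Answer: -47/40 ≈ -1.1750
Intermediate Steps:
t(q) = 1
p = -8 (p = 1*(-8) = -8)
p - 546/(-28/(-7) - 6*14) = -8 - 546/(-28/(-7) - 6*14) = -8 - 546/(-28*(-⅐) - 84) = -8 - 546/(4 - 84) = -8 - 546/(-80) = -8 - 546*(-1)/80 = -8 - 1*(-273/40) = -8 + 273/40 = -47/40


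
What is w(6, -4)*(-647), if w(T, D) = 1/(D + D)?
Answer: 647/8 ≈ 80.875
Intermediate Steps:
w(T, D) = 1/(2*D)
w(6, -4)*(-647) = ((½)/(-4))*(-647) = ((½)*(-¼))*(-647) = -⅛*(-647) = 647/8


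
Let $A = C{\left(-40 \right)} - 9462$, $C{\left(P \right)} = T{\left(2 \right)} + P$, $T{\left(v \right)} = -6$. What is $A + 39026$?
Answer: $29518$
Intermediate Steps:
$C{\left(P \right)} = -6 + P$
$A = -9508$ ($A = \left(-6 - 40\right) - 9462 = -46 - 9462 = -9508$)
$A + 39026 = -9508 + 39026 = 29518$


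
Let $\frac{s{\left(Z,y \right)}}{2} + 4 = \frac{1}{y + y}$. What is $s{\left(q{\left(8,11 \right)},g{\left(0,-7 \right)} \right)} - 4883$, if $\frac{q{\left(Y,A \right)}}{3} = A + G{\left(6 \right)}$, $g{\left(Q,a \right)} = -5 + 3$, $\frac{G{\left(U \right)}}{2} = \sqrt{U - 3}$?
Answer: $- \frac{9783}{2} \approx -4891.5$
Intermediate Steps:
$G{\left(U \right)} = 2 \sqrt{-3 + U}$ ($G{\left(U \right)} = 2 \sqrt{U - 3} = 2 \sqrt{-3 + U}$)
$g{\left(Q,a \right)} = -2$
$q{\left(Y,A \right)} = 3 A + 6 \sqrt{3}$ ($q{\left(Y,A \right)} = 3 \left(A + 2 \sqrt{-3 + 6}\right) = 3 \left(A + 2 \sqrt{3}\right) = 3 A + 6 \sqrt{3}$)
$s{\left(Z,y \right)} = -8 + \frac{1}{y}$ ($s{\left(Z,y \right)} = -8 + \frac{2}{y + y} = -8 + \frac{2}{2 y} = -8 + 2 \frac{1}{2 y} = -8 + \frac{1}{y}$)
$s{\left(q{\left(8,11 \right)},g{\left(0,-7 \right)} \right)} - 4883 = \left(-8 + \frac{1}{-2}\right) - 4883 = \left(-8 - \frac{1}{2}\right) - 4883 = - \frac{17}{2} - 4883 = - \frac{9783}{2}$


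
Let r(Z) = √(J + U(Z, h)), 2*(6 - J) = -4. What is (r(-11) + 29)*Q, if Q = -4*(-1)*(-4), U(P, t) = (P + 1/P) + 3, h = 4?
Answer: -464 - 16*I*√11/11 ≈ -464.0 - 4.8242*I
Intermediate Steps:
U(P, t) = 3 + P + 1/P
J = 8 (J = 6 - ½*(-4) = 6 + 2 = 8)
r(Z) = √(11 + Z + 1/Z) (r(Z) = √(8 + (3 + Z + 1/Z)) = √(11 + Z + 1/Z))
Q = -16 (Q = 4*(-4) = -16)
(r(-11) + 29)*Q = (√(11 - 11 + 1/(-11)) + 29)*(-16) = (√(11 - 11 - 1/11) + 29)*(-16) = (√(-1/11) + 29)*(-16) = (I*√11/11 + 29)*(-16) = (29 + I*√11/11)*(-16) = -464 - 16*I*√11/11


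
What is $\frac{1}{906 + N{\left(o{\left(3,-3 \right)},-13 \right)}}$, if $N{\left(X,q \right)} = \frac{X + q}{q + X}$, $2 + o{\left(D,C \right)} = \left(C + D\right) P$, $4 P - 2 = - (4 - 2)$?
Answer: $\frac{1}{907} \approx 0.0011025$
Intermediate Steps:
$P = 0$ ($P = \frac{1}{2} + \frac{\left(-1\right) \left(4 - 2\right)}{4} = \frac{1}{2} + \frac{\left(-1\right) 2}{4} = \frac{1}{2} + \frac{1}{4} \left(-2\right) = \frac{1}{2} - \frac{1}{2} = 0$)
$o{\left(D,C \right)} = -2$ ($o{\left(D,C \right)} = -2 + \left(C + D\right) 0 = -2 + 0 = -2$)
$N{\left(X,q \right)} = 1$ ($N{\left(X,q \right)} = \frac{X + q}{X + q} = 1$)
$\frac{1}{906 + N{\left(o{\left(3,-3 \right)},-13 \right)}} = \frac{1}{906 + 1} = \frac{1}{907}$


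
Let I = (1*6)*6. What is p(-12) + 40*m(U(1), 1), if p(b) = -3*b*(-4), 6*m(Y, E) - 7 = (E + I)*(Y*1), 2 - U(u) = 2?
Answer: -292/3 ≈ -97.333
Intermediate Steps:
U(u) = 0 (U(u) = 2 - 1*2 = 2 - 2 = 0)
I = 36 (I = 6*6 = 36)
m(Y, E) = 7/6 + Y*(36 + E)/6 (m(Y, E) = 7/6 + ((E + 36)*(Y*1))/6 = 7/6 + ((36 + E)*Y)/6 = 7/6 + (Y*(36 + E))/6 = 7/6 + Y*(36 + E)/6)
p(b) = 12*b
p(-12) + 40*m(U(1), 1) = 12*(-12) + 40*(7/6 + 6*0 + (1/6)*1*0) = -144 + 40*(7/6 + 0 + 0) = -144 + 40*(7/6) = -144 + 140/3 = -292/3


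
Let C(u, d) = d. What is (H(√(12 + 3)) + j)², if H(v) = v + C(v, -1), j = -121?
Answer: (122 - √15)² ≈ 13954.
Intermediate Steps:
H(v) = -1 + v (H(v) = v - 1 = -1 + v)
(H(√(12 + 3)) + j)² = ((-1 + √(12 + 3)) - 121)² = ((-1 + √15) - 121)² = (-122 + √15)²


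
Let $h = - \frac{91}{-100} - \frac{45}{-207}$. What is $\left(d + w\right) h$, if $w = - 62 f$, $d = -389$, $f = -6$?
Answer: $- \frac{44081}{2300} \approx -19.166$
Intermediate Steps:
$h = \frac{2593}{2300}$ ($h = \left(-91\right) \left(- \frac{1}{100}\right) - - \frac{5}{23} = \frac{91}{100} + \frac{5}{23} = \frac{2593}{2300} \approx 1.1274$)
$w = 372$ ($w = \left(-62\right) \left(-6\right) = 372$)
$\left(d + w\right) h = \left(-389 + 372\right) \frac{2593}{2300} = \left(-17\right) \frac{2593}{2300} = - \frac{44081}{2300}$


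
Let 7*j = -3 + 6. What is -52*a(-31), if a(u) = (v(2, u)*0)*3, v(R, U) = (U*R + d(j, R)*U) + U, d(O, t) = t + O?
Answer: 0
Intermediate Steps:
j = 3/7 (j = (-3 + 6)/7 = (⅐)*3 = 3/7 ≈ 0.42857)
d(O, t) = O + t
v(R, U) = U + R*U + U*(3/7 + R) (v(R, U) = (U*R + (3/7 + R)*U) + U = (R*U + U*(3/7 + R)) + U = U + R*U + U*(3/7 + R))
a(u) = 0 (a(u) = ((2*u*(5 + 7*2)/7)*0)*3 = ((2*u*(5 + 14)/7)*0)*3 = (((2/7)*u*19)*0)*3 = ((38*u/7)*0)*3 = 0*3 = 0)
-52*a(-31) = -52*0 = 0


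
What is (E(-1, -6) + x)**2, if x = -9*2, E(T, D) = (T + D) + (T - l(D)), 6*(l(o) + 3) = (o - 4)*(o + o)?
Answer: 1849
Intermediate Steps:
l(o) = -3 + o*(-4 + o)/3 (l(o) = -3 + ((o - 4)*(o + o))/6 = -3 + ((-4 + o)*(2*o))/6 = -3 + (2*o*(-4 + o))/6 = -3 + o*(-4 + o)/3)
E(T, D) = 3 + 2*T - D**2/3 + 7*D/3 (E(T, D) = (T + D) + (T - (-3 - 4*D/3 + D**2/3)) = (D + T) + (T + (3 - D**2/3 + 4*D/3)) = (D + T) + (3 + T - D**2/3 + 4*D/3) = 3 + 2*T - D**2/3 + 7*D/3)
x = -18
(E(-1, -6) + x)**2 = ((3 + 2*(-1) - 1/3*(-6)**2 + (7/3)*(-6)) - 18)**2 = ((3 - 2 - 1/3*36 - 14) - 18)**2 = ((3 - 2 - 12 - 14) - 18)**2 = (-25 - 18)**2 = (-43)**2 = 1849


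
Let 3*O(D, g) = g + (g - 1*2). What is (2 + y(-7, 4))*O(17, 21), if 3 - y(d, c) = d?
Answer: 160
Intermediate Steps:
O(D, g) = -⅔ + 2*g/3 (O(D, g) = (g + (g - 1*2))/3 = (g + (g - 2))/3 = (g + (-2 + g))/3 = (-2 + 2*g)/3 = -⅔ + 2*g/3)
y(d, c) = 3 - d
(2 + y(-7, 4))*O(17, 21) = (2 + (3 - 1*(-7)))*(-⅔ + (⅔)*21) = (2 + (3 + 7))*(-⅔ + 14) = (2 + 10)*(40/3) = 12*(40/3) = 160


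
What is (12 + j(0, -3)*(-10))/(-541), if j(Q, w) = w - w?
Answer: -12/541 ≈ -0.022181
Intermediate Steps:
j(Q, w) = 0
(12 + j(0, -3)*(-10))/(-541) = (12 + 0*(-10))/(-541) = (12 + 0)*(-1/541) = 12*(-1/541) = -12/541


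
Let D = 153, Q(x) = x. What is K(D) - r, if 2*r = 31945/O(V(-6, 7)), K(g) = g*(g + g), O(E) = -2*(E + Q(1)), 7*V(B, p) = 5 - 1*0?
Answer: 2470879/48 ≈ 51477.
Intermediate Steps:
V(B, p) = 5/7 (V(B, p) = (5 - 1*0)/7 = (5 + 0)/7 = (⅐)*5 = 5/7)
O(E) = -2 - 2*E (O(E) = -2*(E + 1) = -2*(1 + E) = -2 - 2*E)
K(g) = 2*g² (K(g) = g*(2*g) = 2*g²)
r = -223615/48 (r = (31945/(-2 - 2*5/7))/2 = (31945/(-2 - 10/7))/2 = (31945/(-24/7))/2 = (31945*(-7/24))/2 = (½)*(-223615/24) = -223615/48 ≈ -4658.6)
K(D) - r = 2*153² - 1*(-223615/48) = 2*23409 + 223615/48 = 46818 + 223615/48 = 2470879/48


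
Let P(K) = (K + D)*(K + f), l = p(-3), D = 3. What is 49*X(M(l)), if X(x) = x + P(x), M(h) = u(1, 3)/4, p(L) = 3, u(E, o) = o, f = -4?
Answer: -8967/16 ≈ -560.44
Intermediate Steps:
l = 3
M(h) = ¾ (M(h) = 3/4 = 3*(¼) = ¾)
P(K) = (-4 + K)*(3 + K) (P(K) = (K + 3)*(K - 4) = (3 + K)*(-4 + K) = (-4 + K)*(3 + K))
X(x) = -12 + x² (X(x) = x + (-12 + x² - x) = -12 + x²)
49*X(M(l)) = 49*(-12 + (¾)²) = 49*(-12 + 9/16) = 49*(-183/16) = -8967/16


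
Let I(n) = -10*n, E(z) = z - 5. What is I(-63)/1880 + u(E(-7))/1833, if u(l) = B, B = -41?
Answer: 2293/7332 ≈ 0.31274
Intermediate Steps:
E(z) = -5 + z
u(l) = -41
I(-63)/1880 + u(E(-7))/1833 = -10*(-63)/1880 - 41/1833 = 630*(1/1880) - 41*1/1833 = 63/188 - 41/1833 = 2293/7332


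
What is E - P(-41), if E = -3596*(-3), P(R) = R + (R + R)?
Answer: 10911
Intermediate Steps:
P(R) = 3*R (P(R) = R + 2*R = 3*R)
E = 10788
E - P(-41) = 10788 - 3*(-41) = 10788 - 1*(-123) = 10788 + 123 = 10911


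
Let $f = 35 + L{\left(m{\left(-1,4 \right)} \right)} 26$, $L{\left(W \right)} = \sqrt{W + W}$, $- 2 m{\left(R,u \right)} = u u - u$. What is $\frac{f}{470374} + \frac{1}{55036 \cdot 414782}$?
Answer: $\frac{399489222847}{5368835230902424} + \frac{26 i \sqrt{3}}{235187} \approx 7.4409 \cdot 10^{-5} + 0.00019148 i$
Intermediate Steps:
$m{\left(R,u \right)} = \frac{u}{2} - \frac{u^{2}}{2}$ ($m{\left(R,u \right)} = - \frac{u u - u}{2} = - \frac{u^{2} - u}{2} = \frac{u}{2} - \frac{u^{2}}{2}$)
$L{\left(W \right)} = \sqrt{2} \sqrt{W}$ ($L{\left(W \right)} = \sqrt{2 W} = \sqrt{2} \sqrt{W}$)
$f = 35 + 52 i \sqrt{3}$ ($f = 35 + \sqrt{2} \sqrt{\frac{1}{2} \cdot 4 \left(1 - 4\right)} 26 = 35 + \sqrt{2} \sqrt{\frac{1}{2} \cdot 4 \left(-3\right)} 26 = 35 + \sqrt{2} \sqrt{-6} \cdot 26 = 35 + \sqrt{2} i \sqrt{6} \cdot 26 = 35 + 2 i \sqrt{3} \cdot 26 = 35 + 52 i \sqrt{3} \approx 35.0 + 90.067 i$)
$\frac{f}{470374} + \frac{1}{55036 \cdot 414782} = \frac{35 + 52 i \sqrt{3}}{470374} + \frac{1}{55036 \cdot 414782} = \left(35 + 52 i \sqrt{3}\right) \frac{1}{470374} + \frac{1}{55036} \cdot \frac{1}{414782} = \left(\frac{35}{470374} + \frac{26 i \sqrt{3}}{235187}\right) + \frac{1}{22827942152} = \frac{399489222847}{5368835230902424} + \frac{26 i \sqrt{3}}{235187}$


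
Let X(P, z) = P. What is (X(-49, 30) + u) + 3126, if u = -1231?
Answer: 1846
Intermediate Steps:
(X(-49, 30) + u) + 3126 = (-49 - 1231) + 3126 = -1280 + 3126 = 1846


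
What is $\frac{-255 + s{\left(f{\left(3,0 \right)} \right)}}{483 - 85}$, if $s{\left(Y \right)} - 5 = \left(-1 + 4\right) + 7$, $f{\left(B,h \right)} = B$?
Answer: $- \frac{120}{199} \approx -0.60301$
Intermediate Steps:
$s{\left(Y \right)} = 15$ ($s{\left(Y \right)} = 5 + \left(\left(-1 + 4\right) + 7\right) = 5 + \left(3 + 7\right) = 5 + 10 = 15$)
$\frac{-255 + s{\left(f{\left(3,0 \right)} \right)}}{483 - 85} = \frac{-255 + 15}{483 - 85} = - \frac{240}{398} = \left(-240\right) \frac{1}{398} = - \frac{120}{199}$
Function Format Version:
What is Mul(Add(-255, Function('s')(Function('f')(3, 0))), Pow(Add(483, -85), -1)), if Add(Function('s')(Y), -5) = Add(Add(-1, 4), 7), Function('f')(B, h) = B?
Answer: Rational(-120, 199) ≈ -0.60301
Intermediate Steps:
Function('s')(Y) = 15 (Function('s')(Y) = Add(5, Add(Add(-1, 4), 7)) = Add(5, Add(3, 7)) = Add(5, 10) = 15)
Mul(Add(-255, Function('s')(Function('f')(3, 0))), Pow(Add(483, -85), -1)) = Mul(Add(-255, 15), Pow(Add(483, -85), -1)) = Mul(-240, Pow(398, -1)) = Mul(-240, Rational(1, 398)) = Rational(-120, 199)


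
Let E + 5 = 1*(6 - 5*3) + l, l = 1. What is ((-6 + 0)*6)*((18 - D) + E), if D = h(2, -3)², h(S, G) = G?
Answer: 144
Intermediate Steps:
D = 9 (D = (-3)² = 9)
E = -13 (E = -5 + (1*(6 - 5*3) + 1) = -5 + (1*(6 - 15) + 1) = -5 + (1*(-9) + 1) = -5 + (-9 + 1) = -5 - 8 = -13)
((-6 + 0)*6)*((18 - D) + E) = ((-6 + 0)*6)*((18 - 1*9) - 13) = (-6*6)*((18 - 9) - 13) = -36*(9 - 13) = -36*(-4) = 144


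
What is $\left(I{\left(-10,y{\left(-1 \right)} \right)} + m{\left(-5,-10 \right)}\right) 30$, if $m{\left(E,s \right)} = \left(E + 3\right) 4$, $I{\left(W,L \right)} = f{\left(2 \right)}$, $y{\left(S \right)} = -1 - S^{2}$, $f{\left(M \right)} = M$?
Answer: $-180$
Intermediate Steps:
$I{\left(W,L \right)} = 2$
$m{\left(E,s \right)} = 12 + 4 E$ ($m{\left(E,s \right)} = \left(3 + E\right) 4 = 12 + 4 E$)
$\left(I{\left(-10,y{\left(-1 \right)} \right)} + m{\left(-5,-10 \right)}\right) 30 = \left(2 + \left(12 + 4 \left(-5\right)\right)\right) 30 = \left(2 + \left(12 - 20\right)\right) 30 = \left(2 - 8\right) 30 = \left(-6\right) 30 = -180$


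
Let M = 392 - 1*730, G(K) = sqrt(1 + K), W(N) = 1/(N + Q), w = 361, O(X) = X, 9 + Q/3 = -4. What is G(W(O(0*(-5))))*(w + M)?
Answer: 23*sqrt(1482)/39 ≈ 22.703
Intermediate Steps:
Q = -39 (Q = -27 + 3*(-4) = -27 - 12 = -39)
W(N) = 1/(-39 + N) (W(N) = 1/(N - 39) = 1/(-39 + N))
M = -338 (M = 392 - 730 = -338)
G(W(O(0*(-5))))*(w + M) = sqrt(1 + 1/(-39 + 0*(-5)))*(361 - 338) = sqrt(1 + 1/(-39 + 0))*23 = sqrt(1 + 1/(-39))*23 = sqrt(1 - 1/39)*23 = sqrt(38/39)*23 = (sqrt(1482)/39)*23 = 23*sqrt(1482)/39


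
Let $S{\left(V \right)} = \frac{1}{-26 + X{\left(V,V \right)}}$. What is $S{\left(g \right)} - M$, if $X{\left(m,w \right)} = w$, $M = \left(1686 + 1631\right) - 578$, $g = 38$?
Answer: $- \frac{32867}{12} \approx -2738.9$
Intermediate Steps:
$M = 2739$ ($M = 3317 - 578 = 2739$)
$S{\left(V \right)} = \frac{1}{-26 + V}$
$S{\left(g \right)} - M = \frac{1}{-26 + 38} - 2739 = \frac{1}{12} - 2739 = - \frac{32867}{12}$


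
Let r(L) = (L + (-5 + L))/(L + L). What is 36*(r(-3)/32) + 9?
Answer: 177/16 ≈ 11.063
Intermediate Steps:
r(L) = (-5 + 2*L)/(2*L) (r(L) = (-5 + 2*L)/((2*L)) = (-5 + 2*L)*(1/(2*L)) = (-5 + 2*L)/(2*L))
36*(r(-3)/32) + 9 = 36*(((-5/2 - 3)/(-3))/32) + 9 = 36*(-⅓*(-11/2)*(1/32)) + 9 = 36*((11/6)*(1/32)) + 9 = 36*(11/192) + 9 = 33/16 + 9 = 177/16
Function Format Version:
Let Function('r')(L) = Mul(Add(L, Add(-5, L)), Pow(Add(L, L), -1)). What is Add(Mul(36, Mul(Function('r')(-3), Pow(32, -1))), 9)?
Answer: Rational(177, 16) ≈ 11.063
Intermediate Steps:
Function('r')(L) = Mul(Rational(1, 2), Pow(L, -1), Add(-5, Mul(2, L))) (Function('r')(L) = Mul(Add(-5, Mul(2, L)), Pow(Mul(2, L), -1)) = Mul(Add(-5, Mul(2, L)), Mul(Rational(1, 2), Pow(L, -1))) = Mul(Rational(1, 2), Pow(L, -1), Add(-5, Mul(2, L))))
Add(Mul(36, Mul(Function('r')(-3), Pow(32, -1))), 9) = Add(Mul(36, Mul(Mul(Pow(-3, -1), Add(Rational(-5, 2), -3)), Pow(32, -1))), 9) = Add(Mul(36, Mul(Mul(Rational(-1, 3), Rational(-11, 2)), Rational(1, 32))), 9) = Add(Mul(36, Mul(Rational(11, 6), Rational(1, 32))), 9) = Add(Mul(36, Rational(11, 192)), 9) = Add(Rational(33, 16), 9) = Rational(177, 16)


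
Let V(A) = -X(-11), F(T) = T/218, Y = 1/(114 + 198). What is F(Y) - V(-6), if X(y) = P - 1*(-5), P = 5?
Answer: 680161/68016 ≈ 10.000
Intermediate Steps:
Y = 1/312 ≈ 0.0032051
X(y) = 10 (X(y) = 5 - 1*(-5) = 5 + 5 = 10)
F(T) = T/218 (F(T) = T*(1/218) = T/218)
V(A) = -10 (V(A) = -1*10 = -10)
F(Y) - V(-6) = (1/218)*(1/312) - 1*(-10) = 1/68016 + 10 = 680161/68016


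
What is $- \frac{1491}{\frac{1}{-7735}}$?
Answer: $11532885$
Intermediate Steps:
$- \frac{1491}{\frac{1}{-7735}} = - \frac{1491}{- \frac{1}{7735}} = \left(-1491\right) \left(-7735\right) = 11532885$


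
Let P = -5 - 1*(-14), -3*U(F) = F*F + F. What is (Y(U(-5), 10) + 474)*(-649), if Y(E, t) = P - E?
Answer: -953381/3 ≈ -3.1779e+5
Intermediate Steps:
U(F) = -F/3 - F²/3 (U(F) = -(F*F + F)/3 = -(F² + F)/3 = -(F + F²)/3 = -F/3 - F²/3)
P = 9 (P = -5 + 14 = 9)
Y(E, t) = 9 - E
(Y(U(-5), 10) + 474)*(-649) = ((9 - (-1)*(-5)*(1 - 5)/3) + 474)*(-649) = ((9 - (-1)*(-5)*(-4)/3) + 474)*(-649) = ((9 - 1*(-20/3)) + 474)*(-649) = ((9 + 20/3) + 474)*(-649) = (47/3 + 474)*(-649) = (1469/3)*(-649) = -953381/3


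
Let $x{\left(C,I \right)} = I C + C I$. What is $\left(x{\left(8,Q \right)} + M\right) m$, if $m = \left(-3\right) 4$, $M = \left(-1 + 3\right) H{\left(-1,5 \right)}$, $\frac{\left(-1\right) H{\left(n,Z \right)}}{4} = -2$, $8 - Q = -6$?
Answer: $-2880$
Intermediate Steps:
$Q = 14$ ($Q = 8 - -6 = 8 + 6 = 14$)
$H{\left(n,Z \right)} = 8$ ($H{\left(n,Z \right)} = \left(-4\right) \left(-2\right) = 8$)
$x{\left(C,I \right)} = 2 C I$ ($x{\left(C,I \right)} = C I + C I = 2 C I$)
$M = 16$ ($M = \left(-1 + 3\right) 8 = 2 \cdot 8 = 16$)
$m = -12$
$\left(x{\left(8,Q \right)} + M\right) m = \left(2 \cdot 8 \cdot 14 + 16\right) \left(-12\right) = \left(224 + 16\right) \left(-12\right) = 240 \left(-12\right) = -2880$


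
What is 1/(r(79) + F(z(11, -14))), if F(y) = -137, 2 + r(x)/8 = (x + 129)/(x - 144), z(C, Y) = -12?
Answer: -5/893 ≈ -0.0055991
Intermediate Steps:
r(x) = -16 + 8*(129 + x)/(-144 + x) (r(x) = -16 + 8*((x + 129)/(x - 144)) = -16 + 8*((129 + x)/(-144 + x)) = -16 + 8*(129 + x)/(-144 + x))
1/(r(79) + F(z(11, -14))) = 1/(8*(417 - 1*79)/(-144 + 79) - 137) = 1/(8*(417 - 79)/(-65) - 137) = 1/(8*(-1/65)*338 - 137) = 1/(-208/5 - 137) = 1/(-893/5) = -5/893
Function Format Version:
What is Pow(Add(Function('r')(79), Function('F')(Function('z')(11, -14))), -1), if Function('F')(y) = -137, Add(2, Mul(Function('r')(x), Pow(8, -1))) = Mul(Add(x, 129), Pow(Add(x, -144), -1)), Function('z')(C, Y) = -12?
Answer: Rational(-5, 893) ≈ -0.0055991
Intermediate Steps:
Function('r')(x) = Add(-16, Mul(8, Pow(Add(-144, x), -1), Add(129, x))) (Function('r')(x) = Add(-16, Mul(8, Mul(Add(x, 129), Pow(Add(x, -144), -1)))) = Add(-16, Mul(8, Mul(Add(129, x), Pow(Add(-144, x), -1)))) = Add(-16, Mul(8, Mul(Pow(Add(-144, x), -1), Add(129, x)))) = Add(-16, Mul(8, Pow(Add(-144, x), -1), Add(129, x))))
Pow(Add(Function('r')(79), Function('F')(Function('z')(11, -14))), -1) = Pow(Add(Mul(8, Pow(Add(-144, 79), -1), Add(417, Mul(-1, 79))), -137), -1) = Pow(Add(Mul(8, Pow(-65, -1), Add(417, -79)), -137), -1) = Pow(Add(Mul(8, Rational(-1, 65), 338), -137), -1) = Pow(Add(Rational(-208, 5), -137), -1) = Pow(Rational(-893, 5), -1) = Rational(-5, 893)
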